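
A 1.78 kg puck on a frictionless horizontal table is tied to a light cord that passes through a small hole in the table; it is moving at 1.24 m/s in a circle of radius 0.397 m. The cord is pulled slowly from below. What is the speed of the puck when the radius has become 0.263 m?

v₂ ≈ 1.87 m/s

The only horizontal force on the mass is along the cord (radial), so it exerts no torque about the hole and angular momentum m v r is conserved.
v₂ = v₁ r₁ / r₂ = (1.24)(0.397) / (0.263) = 1.872 m/s.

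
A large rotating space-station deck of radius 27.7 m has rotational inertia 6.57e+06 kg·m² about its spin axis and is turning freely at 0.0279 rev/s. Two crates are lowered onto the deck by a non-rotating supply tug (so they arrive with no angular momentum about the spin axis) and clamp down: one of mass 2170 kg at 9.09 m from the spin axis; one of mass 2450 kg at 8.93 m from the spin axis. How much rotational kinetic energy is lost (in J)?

energy lost ≈ 5450 J

The added mass arrives with no angular momentum about the spin axis, and any external torque about the spin axis is negligible, so the system's angular momentum is conserved.
Added inertia Σmr² = (2170)(9.09)² + (2450)(8.93)² = 3.747e+05 kg·m²; I_f = 6.570e+06 + 3.747e+05 = 6.945e+06 kg·m².
ω_f = I_p ω_i / I_f = (6.570e+06)(0.0279) / 6.945e+06 = 0.02639 rev/s.
KE_i = ½(6.570e+06)(0.1753 rad/s)² = 1.009e+05 J; KE_f = ½(6.945e+06)(0.1658)² = 95500 J.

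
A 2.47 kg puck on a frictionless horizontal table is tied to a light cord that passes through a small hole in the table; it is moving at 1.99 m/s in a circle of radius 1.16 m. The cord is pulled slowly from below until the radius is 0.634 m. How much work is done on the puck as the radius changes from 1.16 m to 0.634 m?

The only horizontal force on the mass is along the cord (radial), so it exerts no torque about the hole and angular momentum m v r is conserved.
v₂ = v₁ r₁ / r₂ = (1.99)(1.16) / (0.634) = 3.641 m/s.
W = ΔKE = ½m(v₂² − v₁²) = 11.48 J.

W ≈ 11.5 J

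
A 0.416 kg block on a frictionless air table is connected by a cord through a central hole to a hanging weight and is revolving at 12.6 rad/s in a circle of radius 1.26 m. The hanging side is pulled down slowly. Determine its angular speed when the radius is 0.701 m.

ω₂ ≈ 40.7 rad/s

No torque about the axis ⇒ m r₁² ω₁ = m r₂² ω₂.
ω₂ = ω₁ (r₁/r₂)² = (12.6)(1.26/0.701)² = 40.71 rad/s.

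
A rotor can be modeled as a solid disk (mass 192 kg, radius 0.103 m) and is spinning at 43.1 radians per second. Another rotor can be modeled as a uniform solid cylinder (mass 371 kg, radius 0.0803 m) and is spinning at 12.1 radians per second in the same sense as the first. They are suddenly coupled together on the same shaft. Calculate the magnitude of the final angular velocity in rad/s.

No external torque acts about the common axis, so total angular momentum is conserved.
Moments of inertia: I_A = ½(192)(0.103)² = 1.018 kg·m²; I_B = ½(371)(0.0803)² = 1.196 kg·m².
Taking A's sense as positive: L = (1.018)(43.1) + (1.196)(12.1) = 58.37 kg·m²·rad/s.
Combined I = 1.018 + 1.196 = 2.215 kg·m².
ω_f = L / I = 58.37 / 2.215 = 26.36 rad/s.

|ω_f| ≈ 26.4 rad/s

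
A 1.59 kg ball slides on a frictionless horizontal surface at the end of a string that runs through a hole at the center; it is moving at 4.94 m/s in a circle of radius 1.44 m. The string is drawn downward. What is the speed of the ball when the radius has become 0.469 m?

Central (radial) force ⇒ zero torque about the center ⇒ m v r is constant.
v₂ = v₁ r₁ / r₂ = (4.94)(1.44) / (0.469) = 15.17 m/s.

v₂ ≈ 15.2 m/s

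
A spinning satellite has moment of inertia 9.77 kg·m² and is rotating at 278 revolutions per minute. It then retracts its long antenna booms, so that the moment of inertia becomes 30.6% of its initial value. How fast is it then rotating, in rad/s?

With no external torque about the axis, L is conserved: I₁ω₁ = I₂ω₂.
I₂ = 0.306 × 9.77 = 2.990 kg·m².
ω₂ = I₁ω₁ / I₂ = (9.770)(278 rpm) / (2.990) = 908.5 rpm = 95.14 rad/s.

ω₂ ≈ 95.1 rad/s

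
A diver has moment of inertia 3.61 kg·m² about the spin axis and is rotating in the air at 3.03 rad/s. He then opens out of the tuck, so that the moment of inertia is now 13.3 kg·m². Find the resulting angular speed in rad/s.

Angular momentum about the spin axis is conserved since the torque about it is zero.
ω₂ = I₁ω₁ / I₂ = (3.610)(3.03 rad/s) / (13.30) = 0.8224 rad/s.

ω₂ ≈ 0.822 rad/s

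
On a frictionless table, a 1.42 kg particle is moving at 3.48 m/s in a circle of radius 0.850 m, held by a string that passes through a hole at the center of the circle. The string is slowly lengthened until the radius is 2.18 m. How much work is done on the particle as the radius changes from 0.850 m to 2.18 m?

W ≈ -7.29 J

The only horizontal force on the mass is along the cord (radial), so it exerts no torque about the hole and angular momentum m v r is conserved.
v₂ = v₁ r₁ / r₂ = (3.48)(0.850) / (2.18) = 1.357 m/s.
W = ΔKE = ½m(v₂² − v₁²) = -7.291 J.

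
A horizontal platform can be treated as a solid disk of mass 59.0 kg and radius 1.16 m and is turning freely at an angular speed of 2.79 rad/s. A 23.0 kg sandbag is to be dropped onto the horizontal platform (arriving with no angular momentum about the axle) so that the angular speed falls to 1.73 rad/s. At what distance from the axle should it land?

No external torque acts about the axle; L_before = L_after.
I_p = ½(59.0)(1.16)² = 39.70 kg·m².
I_p ω_i = (I_p + m r²) ω_f ⇒ m r² = I_p(ω_i/ω_f − 1) = 39.70(2.79/1.73 − 1) = 24.32 kg·m².
r = √(24.32/23.0) = 1.028 m.

r ≈ 1.03 m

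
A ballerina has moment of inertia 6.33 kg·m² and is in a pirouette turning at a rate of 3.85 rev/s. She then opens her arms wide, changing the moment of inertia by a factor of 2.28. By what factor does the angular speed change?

With no external torque about the axis, L is conserved: I₁ω₁ = I₂ω₂.
I₂ = 2.28 × 6.33 = 14.43 kg·m².
ω₂/ω₁ = I₁/I₂ = 6.330 / 14.43 = 0.4386.

ω₂/ω₁ ≈ 0.439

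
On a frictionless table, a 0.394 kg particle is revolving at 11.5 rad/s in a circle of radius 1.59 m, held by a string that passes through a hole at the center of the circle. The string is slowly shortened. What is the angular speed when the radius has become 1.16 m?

No torque about the axis ⇒ m r₁² ω₁ = m r₂² ω₂.
ω₂ = ω₁ (r₁/r₂)² = (11.5)(1.59/1.16)² = 21.61 rad/s.

ω₂ ≈ 21.6 rad/s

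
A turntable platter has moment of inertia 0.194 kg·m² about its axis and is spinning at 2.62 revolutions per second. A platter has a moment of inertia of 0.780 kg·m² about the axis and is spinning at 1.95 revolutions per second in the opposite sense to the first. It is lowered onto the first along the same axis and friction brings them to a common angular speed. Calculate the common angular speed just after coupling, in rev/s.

|ω_f| ≈ 1.04 rev/s

No external torque acts about the common axis, so total angular momentum is conserved.
Taking A's sense as positive: L = (0.1940)(2.62) − (0.7800)(1.95) = -1.013 kg·m²·rev/s.
Combined I = 0.1940 + 0.7800 = 0.9740 kg·m².
ω_f = L / I = -1.013 / 0.9740 = -1.040 rev/s.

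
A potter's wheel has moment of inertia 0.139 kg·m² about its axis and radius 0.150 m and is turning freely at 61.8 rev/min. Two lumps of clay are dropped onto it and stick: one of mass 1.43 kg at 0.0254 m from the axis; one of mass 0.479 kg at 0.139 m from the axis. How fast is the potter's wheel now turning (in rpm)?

No external torque acts about the axis; L_before = L_after.
Added inertia Σmr² = (1.43)(0.0254)² + (0.479)(0.139)² = 0.01018 kg·m²; I_f = 0.1390 + 0.01018 = 0.1492 kg·m².
ω_f = I_p ω_i / I_f = (0.1390)(61.8) / 0.1492 = 57.58 rpm.

ω_f ≈ 57.6 rpm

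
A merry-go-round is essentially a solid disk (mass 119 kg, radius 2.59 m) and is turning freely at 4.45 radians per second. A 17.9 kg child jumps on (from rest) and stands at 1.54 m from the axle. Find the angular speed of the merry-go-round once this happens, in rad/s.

ω_f ≈ 4.02 rad/s

The added mass arrives with no angular momentum about the axle, and any external torque about the axle is negligible, so the system's angular momentum is conserved.
I_p = ½(119)(2.59)² = 399.1 kg·m².
Added inertia Σmr² = (17.9)(1.54)² = 42.45 kg·m²; I_f = 399.1 + 42.45 = 441.6 kg·m².
ω_f = I_p ω_i / I_f = (399.1)(4.45) / 441.6 = 4.022 rad/s.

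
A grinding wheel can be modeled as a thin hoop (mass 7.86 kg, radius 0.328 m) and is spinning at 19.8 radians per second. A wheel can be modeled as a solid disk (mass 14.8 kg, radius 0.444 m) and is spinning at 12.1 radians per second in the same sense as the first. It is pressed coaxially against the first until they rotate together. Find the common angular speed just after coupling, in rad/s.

No external torque acts about the common axis, so total angular momentum is conserved.
Moments of inertia: I_A = (7.86)(0.328)² = 0.8456 kg·m²; I_B = ½(14.8)(0.444)² = 1.459 kg·m².
Taking A's sense as positive: L = (0.8456)(19.8) + (1.459)(12.1) = 34.39 kg·m²·rad/s.
Combined I = 0.8456 + 1.459 = 2.304 kg·m².
ω_f = L / I = 34.39 / 2.304 = 14.93 rad/s.

|ω_f| ≈ 14.9 rad/s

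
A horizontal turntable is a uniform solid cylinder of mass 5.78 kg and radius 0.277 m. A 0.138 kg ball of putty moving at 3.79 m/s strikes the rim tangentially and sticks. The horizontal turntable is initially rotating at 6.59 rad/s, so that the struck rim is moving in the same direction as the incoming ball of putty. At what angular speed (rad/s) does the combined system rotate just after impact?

|ω_f| ≈ 6.91 rad/s

The axle reaction passes through the axle and exerts no torque about it; angular momentum about the axle is conserved through the impact.
I_p = ½(5.78)(0.277)² = 0.2217 kg·m². Taking the sense of the ball of putty's angular momentum as positive, L_{ball} = m v R = (0.138)(3.79)(0.277) = 0.1449 kg·m²/s.
L_i = +I_p ω_p + m v R = +(0.2217)(6.59) + 0.1449 = 1.606 kg·m²/s.
After sticking, I_f = I_p + m R² = 0.2217 + (0.138)(0.277)² = 0.2323 kg·m².
ω_f = L_i / I_f = 1.606 / 0.2323 = 6.913 rad/s.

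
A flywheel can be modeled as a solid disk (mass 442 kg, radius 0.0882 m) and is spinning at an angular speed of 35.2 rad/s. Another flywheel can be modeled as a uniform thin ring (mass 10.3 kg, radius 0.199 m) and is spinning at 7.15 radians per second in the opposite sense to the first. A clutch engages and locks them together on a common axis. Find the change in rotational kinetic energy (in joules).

The coupling torques are internal; angular momentum about the shared axis is conserved.
Moments of inertia: I_A = ½(442)(0.0882)² = 1.719 kg·m²; I_B = (10.3)(0.199)² = 0.4079 kg·m².
Taking A's sense as positive: L = (1.719)(35.2) − (0.4079)(7.15) = 57.60 kg·m²·rad/s.
Combined I = 1.719 + 0.4079 = 2.127 kg·m².
ω_f = L / I = 57.60 / 2.127 = 27.08 rad/s.
KE_i = ½ΣIω² = 1076 J; KE_f = ½(2.127)(27.08)² = 779.9 J.

ΔKE ≈ -296 J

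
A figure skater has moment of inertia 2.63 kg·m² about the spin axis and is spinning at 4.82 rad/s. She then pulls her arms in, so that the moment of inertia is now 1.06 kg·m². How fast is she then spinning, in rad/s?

ω₂ ≈ 12.0 rad/s

Angular momentum about the spin axis is conserved since the torque about it is zero.
ω₂ = I₁ω₁ / I₂ = (2.630)(4.82 rad/s) / (1.060) = 11.96 rad/s.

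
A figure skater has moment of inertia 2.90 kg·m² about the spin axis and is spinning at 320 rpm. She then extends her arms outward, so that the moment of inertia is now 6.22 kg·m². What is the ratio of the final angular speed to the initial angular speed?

ω₂/ω₁ ≈ 0.466

No external torque acts about the spin axis, so angular momentum is conserved.
ω₂/ω₁ = I₁/I₂ = 2.900 / 6.220 = 0.4662.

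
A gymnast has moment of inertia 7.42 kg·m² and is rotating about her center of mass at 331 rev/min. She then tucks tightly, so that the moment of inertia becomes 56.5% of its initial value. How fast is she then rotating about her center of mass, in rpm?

ω₂ ≈ 586 rpm

Angular momentum about the spin axis is conserved since the torque about it is zero.
I₂ = 0.565 × 7.42 = 4.192 kg·m².
ω₂ = I₁ω₁ / I₂ = (7.420)(331 rpm) / (4.192) = 585.8 rpm.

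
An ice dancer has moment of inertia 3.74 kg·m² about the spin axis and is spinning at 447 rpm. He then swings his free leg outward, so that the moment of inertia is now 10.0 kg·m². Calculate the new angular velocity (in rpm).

Angular momentum about the spin axis is conserved since the torque about it is zero.
ω₂ = I₁ω₁ / I₂ = (3.740)(447 rpm) / (10.00) = 167.2 rpm.

ω₂ ≈ 167 rpm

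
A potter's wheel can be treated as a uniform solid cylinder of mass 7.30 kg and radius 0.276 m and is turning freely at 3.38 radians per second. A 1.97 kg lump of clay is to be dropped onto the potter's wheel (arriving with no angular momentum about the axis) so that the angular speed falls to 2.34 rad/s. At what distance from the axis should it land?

r ≈ 0.250 m

No external torque acts about the axis; L_before = L_after.
I_p = ½(7.30)(0.276)² = 0.2780 kg·m².
I_p ω_i = (I_p + m r²) ω_f ⇒ m r² = I_p(ω_i/ω_f − 1) = 0.2780(3.38/2.34 − 1) = 0.1236 kg·m².
r = √(0.1236/1.97) = 0.2505 m.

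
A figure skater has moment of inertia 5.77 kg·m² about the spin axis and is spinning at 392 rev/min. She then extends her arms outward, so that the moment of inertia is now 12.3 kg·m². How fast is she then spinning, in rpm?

ω₂ ≈ 184 rpm

Angular momentum about the spin axis is conserved since the torque about it is zero.
ω₂ = I₁ω₁ / I₂ = (5.770)(392 rpm) / (12.30) = 183.9 rpm.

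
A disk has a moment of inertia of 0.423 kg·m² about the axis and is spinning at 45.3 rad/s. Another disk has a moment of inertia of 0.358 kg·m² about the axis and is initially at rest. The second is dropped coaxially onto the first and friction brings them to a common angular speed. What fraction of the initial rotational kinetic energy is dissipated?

fraction ≈ 0.458

The coupling torques are internal; angular momentum about the shared axis is conserved.
Taking A's sense as positive: L = (0.4230)(45.3) = 19.16 kg·m²·rad/s.
Combined I = 0.4230 + 0.3580 = 0.7810 kg·m².
ω_f = L / I = 19.16 / 0.7810 = 24.54 rad/s.
KE_i = ½ΣIω² = 434.0 J; KE_f = ½(0.7810)(24.54)² = 235.1 J.
Fraction dissipated = (KE_i − KE_f)/KE_i = 0.4584.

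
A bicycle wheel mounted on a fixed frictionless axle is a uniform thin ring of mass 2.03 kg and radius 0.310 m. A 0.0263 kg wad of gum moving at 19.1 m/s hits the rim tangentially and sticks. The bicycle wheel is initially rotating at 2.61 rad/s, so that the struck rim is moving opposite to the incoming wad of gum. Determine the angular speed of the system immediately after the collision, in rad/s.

About the axle the impulsive forces during the collision are internal, so angular momentum about that axis is conserved.
I_p = (2.03)(0.310)² = 0.1951 kg·m². Taking the sense of the wad of gum's angular momentum as positive, L_{wad} = m v R = (0.0263)(19.1)(0.310) = 0.1557 kg·m²/s.
L_i = −I_p ω_p + m v R = −(0.1951)(2.61) + 0.1557 = -0.3534 kg·m²/s.
After sticking, I_f = I_p + m R² = 0.1951 + (0.0263)(0.310)² = 0.1976 kg·m².
ω_f = L_i / I_f = -0.3534 / 0.1976 = -1.789 rad/s.

|ω_f| ≈ 1.79 rad/s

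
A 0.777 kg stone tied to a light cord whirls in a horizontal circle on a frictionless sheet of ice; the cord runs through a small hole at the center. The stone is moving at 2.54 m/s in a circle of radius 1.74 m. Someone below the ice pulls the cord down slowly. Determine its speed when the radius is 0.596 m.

The only horizontal force on the mass is along the cord (radial), so it exerts no torque about the hole and angular momentum m v r is conserved.
v₂ = v₁ r₁ / r₂ = (2.54)(1.74) / (0.596) = 7.415 m/s.

v₂ ≈ 7.42 m/s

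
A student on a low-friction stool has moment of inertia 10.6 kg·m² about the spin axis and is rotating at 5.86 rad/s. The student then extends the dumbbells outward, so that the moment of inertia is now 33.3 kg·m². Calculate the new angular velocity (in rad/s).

ω₂ ≈ 1.87 rad/s

With no external torque about the axis, L is conserved: I₁ω₁ = I₂ω₂.
ω₂ = I₁ω₁ / I₂ = (10.60)(5.86 rad/s) / (33.30) = 1.865 rad/s.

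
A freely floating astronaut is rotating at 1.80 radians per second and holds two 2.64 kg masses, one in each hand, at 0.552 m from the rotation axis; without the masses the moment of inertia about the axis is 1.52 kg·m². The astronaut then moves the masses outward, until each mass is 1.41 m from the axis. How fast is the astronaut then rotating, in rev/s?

No external torque acts about the spin axis, so angular momentum is conserved.
I₁ = 1.52 + 2(2.64)(0.552)² = 3.129 kg·m²; I₂ = 1.52 + 2(2.64)(1.41)² = 12.02 kg·m².
ω₂ = I₁ω₁ / I₂ = (3.129)(1.80 rad/s) / (12.02) = 0.4687 rad/s = 0.07459 rev/s.

ω₂ ≈ 0.0746 rev/s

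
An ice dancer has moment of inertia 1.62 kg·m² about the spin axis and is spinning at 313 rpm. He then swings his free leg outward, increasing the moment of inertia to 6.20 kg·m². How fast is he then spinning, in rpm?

ω₂ ≈ 81.8 rpm

With no external torque about the axis, L is conserved: I₁ω₁ = I₂ω₂.
ω₂ = I₁ω₁ / I₂ = (1.620)(313 rpm) / (6.200) = 81.78 rpm.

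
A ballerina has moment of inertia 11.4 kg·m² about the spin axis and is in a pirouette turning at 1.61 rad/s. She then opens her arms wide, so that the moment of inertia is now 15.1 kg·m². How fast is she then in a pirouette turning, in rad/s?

Angular momentum about the spin axis is conserved since the torque about it is zero.
ω₂ = I₁ω₁ / I₂ = (11.40)(1.61 rad/s) / (15.10) = 1.215 rad/s.

ω₂ ≈ 1.22 rad/s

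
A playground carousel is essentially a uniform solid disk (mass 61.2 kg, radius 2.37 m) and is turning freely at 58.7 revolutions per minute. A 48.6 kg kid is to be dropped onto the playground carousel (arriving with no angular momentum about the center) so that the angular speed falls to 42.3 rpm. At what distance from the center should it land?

r ≈ 1.17 m

The added mass arrives with no angular momentum about the center, and any external torque about the center is negligible, so the system's angular momentum is conserved.
I_p = ½(61.2)(2.37)² = 171.9 kg·m².
I_p ω_i = (I_p + m r²) ω_f ⇒ m r² = I_p(ω_i/ω_f − 1) = 171.9(58.7/42.3 − 1) = 66.64 kg·m².
r = √(66.64/48.6) = 1.171 m.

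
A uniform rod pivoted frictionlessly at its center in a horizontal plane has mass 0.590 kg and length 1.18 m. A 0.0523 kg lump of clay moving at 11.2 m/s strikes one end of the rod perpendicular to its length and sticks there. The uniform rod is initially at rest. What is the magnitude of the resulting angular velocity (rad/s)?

The axle reaction passes through the pivot and exerts no torque about it; angular momentum about the pivot is conserved through the impact.
I_p = (1/12)(0.590)(1.18)² = 0.06846 kg·m². Taking the sense of the lump of clay's angular momentum as positive, L_{lump} = m v R = (0.0523)(11.2)(1.18/2) = 0.3456 kg·m²/s.
L_i = 0 + 0.3456 = 0.3456 kg·m²/s.
After sticking, I_f = I_p + m R² = 0.06846 + (0.0523)(1.18/2)² = 0.08667 kg·m².
ω_f = L_i / I_f = 0.3456 / 0.08667 = 3.988 rad/s.

|ω_f| ≈ 3.99 rad/s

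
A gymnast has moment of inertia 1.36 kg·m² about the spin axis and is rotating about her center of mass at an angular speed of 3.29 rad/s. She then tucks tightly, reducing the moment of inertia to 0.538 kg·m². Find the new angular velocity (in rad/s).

With no external torque about the axis, L is conserved: I₁ω₁ = I₂ω₂.
ω₂ = I₁ω₁ / I₂ = (1.360)(3.29 rad/s) / (0.5380) = 8.317 rad/s.

ω₂ ≈ 8.32 rad/s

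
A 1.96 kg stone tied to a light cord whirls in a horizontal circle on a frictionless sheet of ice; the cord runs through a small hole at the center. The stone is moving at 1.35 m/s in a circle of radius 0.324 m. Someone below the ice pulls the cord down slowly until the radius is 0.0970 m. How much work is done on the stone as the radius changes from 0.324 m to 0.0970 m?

Central (radial) force ⇒ zero torque about the center ⇒ m v r is constant.
v₂ = v₁ r₁ / r₂ = (1.35)(0.324) / (0.0970) = 4.509 m/s.
W = ΔKE = ½m(v₂² − v₁²) = 18.14 J.

W ≈ 18.1 J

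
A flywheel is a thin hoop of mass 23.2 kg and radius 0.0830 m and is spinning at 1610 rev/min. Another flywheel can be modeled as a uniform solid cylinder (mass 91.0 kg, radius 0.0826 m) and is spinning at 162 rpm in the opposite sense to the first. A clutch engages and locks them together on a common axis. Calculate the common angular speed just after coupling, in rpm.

|ω_f| ≈ 440 rpm

No external torque acts about the common axis, so total angular momentum is conserved.
Moments of inertia: I_A = (23.2)(0.0830)² = 0.1598 kg·m²; I_B = ½(91.0)(0.0826)² = 0.3104 kg·m².
Taking A's sense as positive: L = (0.1598)(1610) − (0.3104)(162) = 207.0 kg·m²·rpm.
Combined I = 0.1598 + 0.3104 = 0.4703 kg·m².
ω_f = L / I = 207.0 / 0.4703 = 440.2 rpm.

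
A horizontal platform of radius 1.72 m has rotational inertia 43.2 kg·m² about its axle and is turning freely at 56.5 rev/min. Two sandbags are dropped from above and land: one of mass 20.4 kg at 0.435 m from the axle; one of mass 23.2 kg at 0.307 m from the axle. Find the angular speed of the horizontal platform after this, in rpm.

No external torque acts about the axle; L_before = L_after.
Added inertia Σmr² = (20.4)(0.435)² + (23.2)(0.307)² = 6.047 kg·m²; I_f = 43.20 + 6.047 = 49.25 kg·m².
ω_f = I_p ω_i / I_f = (43.20)(56.5) / 49.25 = 49.56 rpm.

ω_f ≈ 49.6 rpm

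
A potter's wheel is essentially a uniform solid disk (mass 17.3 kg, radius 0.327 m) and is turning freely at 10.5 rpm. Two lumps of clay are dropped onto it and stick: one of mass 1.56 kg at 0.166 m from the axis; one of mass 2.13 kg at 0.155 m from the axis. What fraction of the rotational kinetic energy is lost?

fraction ≈ 0.0924

No external torque acts about the axis; L_before = L_after.
I_p = ½(17.3)(0.327)² = 0.9249 kg·m².
Added inertia Σmr² = (1.56)(0.166)² + (2.13)(0.155)² = 0.09416 kg·m²; I_f = 0.9249 + 0.09416 = 1.019 kg·m².
ω_f = I_p ω_i / I_f = (0.9249)(10.5) / 1.019 = 9.530 rpm.
KE_i = ½(0.9249)(1.100 rad/s)² = 0.5591 J; KE_f = ½(1.019)(0.9980)² = 0.5075 J.
Fraction lost = 0.09240.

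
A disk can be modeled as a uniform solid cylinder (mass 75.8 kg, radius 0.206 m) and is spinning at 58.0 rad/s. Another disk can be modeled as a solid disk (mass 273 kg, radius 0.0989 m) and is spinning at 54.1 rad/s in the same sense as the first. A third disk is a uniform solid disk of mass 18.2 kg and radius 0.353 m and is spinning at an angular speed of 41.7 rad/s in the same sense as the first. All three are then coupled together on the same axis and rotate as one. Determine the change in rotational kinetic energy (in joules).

The coupling torques are internal; angular momentum about the shared axis is conserved.
Moments of inertia: I_A = ½(75.8)(0.206)² = 1.608 kg·m²; I_B = ½(273)(0.0989)² = 1.335 kg·m²; I_C = ½(18.2)(0.353)² = 1.134 kg·m².
Taking A's sense as positive: L = (1.608)(58.0) + (1.335)(54.1) + (1.134)(41.7) = 212.8 kg·m²·rad/s.
Combined I = 1.608 + 1.335 + 1.134 = 4.077 kg·m².
ω_f = L / I = 212.8 / 4.077 = 52.19 rad/s.
KE_i = ½ΣIω² = 5645 J; KE_f = ½(4.077)(52.19)² = 5553 J.

ΔKE ≈ -92.0 J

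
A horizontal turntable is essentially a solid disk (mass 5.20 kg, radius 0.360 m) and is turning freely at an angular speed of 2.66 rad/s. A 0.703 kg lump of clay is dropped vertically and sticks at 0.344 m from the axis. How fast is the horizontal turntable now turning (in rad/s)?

No external torque acts about the axis; L_before = L_after.
I_p = ½(5.20)(0.360)² = 0.3370 kg·m².
Added inertia Σmr² = (0.703)(0.344)² = 0.08319 kg·m²; I_f = 0.3370 + 0.08319 = 0.4202 kg·m².
ω_f = I_p ω_i / I_f = (0.3370)(2.66) / 0.4202 = 2.133 rad/s.

ω_f ≈ 2.13 rad/s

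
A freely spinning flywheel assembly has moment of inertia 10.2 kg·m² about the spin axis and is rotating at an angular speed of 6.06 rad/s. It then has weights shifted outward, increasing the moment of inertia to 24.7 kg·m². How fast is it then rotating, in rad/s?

ω₂ ≈ 2.50 rad/s

Angular momentum about the spin axis is conserved since the torque about it is zero.
ω₂ = I₁ω₁ / I₂ = (10.20)(6.06 rad/s) / (24.70) = 2.503 rad/s.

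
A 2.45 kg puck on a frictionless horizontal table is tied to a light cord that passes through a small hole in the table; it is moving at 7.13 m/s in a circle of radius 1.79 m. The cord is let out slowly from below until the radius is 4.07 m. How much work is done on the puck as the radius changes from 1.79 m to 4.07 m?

W ≈ -50.2 J

Central (radial) force ⇒ zero torque about the center ⇒ m v r is constant.
v₂ = v₁ r₁ / r₂ = (7.13)(1.79) / (4.07) = 3.136 m/s.
W = ΔKE = ½m(v₂² − v₁²) = -50.23 J.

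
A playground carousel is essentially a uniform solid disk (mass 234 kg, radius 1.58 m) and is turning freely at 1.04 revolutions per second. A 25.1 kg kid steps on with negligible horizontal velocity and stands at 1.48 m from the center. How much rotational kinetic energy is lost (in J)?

No external torque acts about the center; L_before = L_after.
I_p = ½(234)(1.58)² = 292.1 kg·m².
Added inertia Σmr² = (25.1)(1.48)² = 54.98 kg·m²; I_f = 292.1 + 54.98 = 347.1 kg·m².
ω_f = I_p ω_i / I_f = (292.1)(1.04) / 347.1 = 0.8752 rev/s.
KE_i = ½(292.1)(6.535 rad/s)² = 6236 J; KE_f = ½(347.1)(5.499)² = 5248 J.

energy lost ≈ 988 J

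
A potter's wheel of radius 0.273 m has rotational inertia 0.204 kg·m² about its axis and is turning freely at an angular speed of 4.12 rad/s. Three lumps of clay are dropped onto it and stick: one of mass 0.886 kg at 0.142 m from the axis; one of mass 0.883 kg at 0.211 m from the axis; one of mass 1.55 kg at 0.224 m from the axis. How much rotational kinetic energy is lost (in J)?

energy lost ≈ 0.689 J

The added mass arrives with no angular momentum about the axis, and any external torque about the axis is negligible, so the system's angular momentum is conserved.
Added inertia Σmr² = (0.886)(0.142)² + (0.883)(0.211)² + (1.55)(0.224)² = 0.1350 kg·m²; I_f = 0.2040 + 0.1350 = 0.3390 kg·m².
ω_f = I_p ω_i / I_f = (0.2040)(4.12) / 0.3390 = 2.480 rad/s.
KE_i = ½(0.2040)(4.120 rad/s)² = 1.731 J; KE_f = ½(0.3390)(2.480)² = 1.042 J.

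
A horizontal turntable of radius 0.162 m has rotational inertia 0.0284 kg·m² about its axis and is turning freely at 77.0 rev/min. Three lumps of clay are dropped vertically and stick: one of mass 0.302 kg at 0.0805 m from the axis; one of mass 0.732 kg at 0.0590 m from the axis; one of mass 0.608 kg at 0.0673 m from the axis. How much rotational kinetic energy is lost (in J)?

The added mass arrives with no angular momentum about the axis, and any external torque about the axis is negligible, so the system's angular momentum is conserved.
Added inertia Σmr² = (0.302)(0.0805)² + (0.732)(0.0590)² + (0.608)(0.0673)² = 0.007259 kg·m²; I_f = 0.02840 + 0.007259 = 0.03566 kg·m².
ω_f = I_p ω_i / I_f = (0.02840)(77.0) / 0.03566 = 61.33 rpm.
KE_i = ½(0.02840)(8.063 rad/s)² = 0.9233 J; KE_f = ½(0.03566)(6.422)² = 0.7353 J.

energy lost ≈ 0.188 J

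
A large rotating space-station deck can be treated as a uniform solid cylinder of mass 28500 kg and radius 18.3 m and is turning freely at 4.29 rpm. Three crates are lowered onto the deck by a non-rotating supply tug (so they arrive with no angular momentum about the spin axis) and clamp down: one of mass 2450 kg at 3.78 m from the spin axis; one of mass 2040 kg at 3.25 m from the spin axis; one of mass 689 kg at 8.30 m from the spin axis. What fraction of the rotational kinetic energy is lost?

fraction ≈ 0.0213

No external torque acts about the spin axis; L_before = L_after.
I_p = ½(28500)(18.3)² = 4.772e+06 kg·m².
Added inertia Σmr² = (2450)(3.78)² + (2040)(3.25)² + (689)(8.30)² = 1.040e+05 kg·m²; I_f = 4.772e+06 + 1.040e+05 = 4.876e+06 kg·m².
ω_f = I_p ω_i / I_f = (4.772e+06)(4.29) / 4.876e+06 = 4.198 rpm.
KE_i = ½(4.772e+06)(0.4492 rad/s)² = 4.816e+05 J; KE_f = ½(4.876e+06)(0.4397)² = 4.713e+05 J.
Fraction lost = 0.02133.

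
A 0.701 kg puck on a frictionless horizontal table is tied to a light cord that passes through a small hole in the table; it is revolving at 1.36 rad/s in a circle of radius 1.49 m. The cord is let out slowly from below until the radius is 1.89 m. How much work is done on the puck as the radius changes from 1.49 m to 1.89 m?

W ≈ -0.545 J

The constraining force is radial, so m r² ω about the center is conserved.
ω₂ = ω₁ (r₁/r₂)² = (1.36)(1.49/1.89)² = 0.8453 rad/s.
W = ΔKE = ½m(v₂² − v₁²) = -0.5447 J.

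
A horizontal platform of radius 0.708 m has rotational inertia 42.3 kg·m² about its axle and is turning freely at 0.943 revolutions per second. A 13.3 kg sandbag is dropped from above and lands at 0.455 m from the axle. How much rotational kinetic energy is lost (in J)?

No external torque acts about the axle; L_before = L_after.
Added inertia Σmr² = (13.3)(0.455)² = 2.753 kg·m²; I_f = 42.30 + 2.753 = 45.05 kg·m².
ω_f = I_p ω_i / I_f = (42.30)(0.943) / 45.05 = 0.8854 rev/s.
KE_i = ½(42.30)(5.925 rad/s)² = 742.5 J; KE_f = ½(45.05)(5.563)² = 697.1 J.

energy lost ≈ 45.4 J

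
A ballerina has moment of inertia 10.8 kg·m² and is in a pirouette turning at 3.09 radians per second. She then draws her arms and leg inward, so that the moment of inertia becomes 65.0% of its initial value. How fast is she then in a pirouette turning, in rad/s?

With no external torque about the axis, L is conserved: I₁ω₁ = I₂ω₂.
I₂ = 0.650 × 10.8 = 7.020 kg·m².
ω₂ = I₁ω₁ / I₂ = (10.80)(3.09 rad/s) / (7.020) = 4.754 rad/s.

ω₂ ≈ 4.75 rad/s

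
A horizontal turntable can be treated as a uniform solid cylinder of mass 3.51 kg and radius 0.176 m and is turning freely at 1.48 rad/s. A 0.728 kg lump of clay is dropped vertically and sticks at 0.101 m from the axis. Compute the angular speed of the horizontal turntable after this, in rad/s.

ω_f ≈ 1.30 rad/s

No external torque acts about the axis; L_before = L_after.
I_p = ½(3.51)(0.176)² = 0.05436 kg·m².
Added inertia Σmr² = (0.728)(0.101)² = 0.007426 kg·m²; I_f = 0.05436 + 0.007426 = 0.06179 kg·m².
ω_f = I_p ω_i / I_f = (0.05436)(1.48) / 0.06179 = 1.302 rad/s.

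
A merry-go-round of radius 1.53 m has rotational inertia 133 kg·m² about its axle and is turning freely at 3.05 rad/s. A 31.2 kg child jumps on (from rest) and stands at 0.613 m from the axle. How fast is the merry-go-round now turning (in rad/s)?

ω_f ≈ 2.80 rad/s

No external torque acts about the axle; L_before = L_after.
Added inertia Σmr² = (31.2)(0.613)² = 11.72 kg·m²; I_f = 133.0 + 11.72 = 144.7 kg·m².
ω_f = I_p ω_i / I_f = (133.0)(3.05) / 144.7 = 2.803 rad/s.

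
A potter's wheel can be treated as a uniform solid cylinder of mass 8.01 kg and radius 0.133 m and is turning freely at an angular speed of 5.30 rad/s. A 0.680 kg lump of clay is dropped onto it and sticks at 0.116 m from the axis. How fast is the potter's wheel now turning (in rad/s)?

ω_f ≈ 4.69 rad/s

The added mass arrives with no angular momentum about the axis, and any external torque about the axis is negligible, so the system's angular momentum is conserved.
I_p = ½(8.01)(0.133)² = 0.07084 kg·m².
Added inertia Σmr² = (0.680)(0.116)² = 0.009150 kg·m²; I_f = 0.07084 + 0.009150 = 0.07999 kg·m².
ω_f = I_p ω_i / I_f = (0.07084)(5.30) / 0.07999 = 4.694 rad/s.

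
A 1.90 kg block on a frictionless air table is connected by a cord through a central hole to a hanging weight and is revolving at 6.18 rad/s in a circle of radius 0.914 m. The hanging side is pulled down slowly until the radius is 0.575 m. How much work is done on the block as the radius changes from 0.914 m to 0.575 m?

W ≈ 46.3 J

No torque about the axis ⇒ m r₁² ω₁ = m r₂² ω₂.
ω₂ = ω₁ (r₁/r₂)² = (6.18)(0.914/0.575)² = 15.62 rad/s.
W = ΔKE = ½m(v₂² − v₁²) = 46.28 J.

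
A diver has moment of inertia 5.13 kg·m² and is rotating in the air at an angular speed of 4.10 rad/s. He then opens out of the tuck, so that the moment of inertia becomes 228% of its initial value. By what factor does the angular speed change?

With no external torque about the axis, L is conserved: I₁ω₁ = I₂ω₂.
I₂ = 2.28 × 5.13 = 11.70 kg·m².
ω₂/ω₁ = I₁/I₂ = 5.130 / 11.70 = 0.4386.

ω₂/ω₁ ≈ 0.439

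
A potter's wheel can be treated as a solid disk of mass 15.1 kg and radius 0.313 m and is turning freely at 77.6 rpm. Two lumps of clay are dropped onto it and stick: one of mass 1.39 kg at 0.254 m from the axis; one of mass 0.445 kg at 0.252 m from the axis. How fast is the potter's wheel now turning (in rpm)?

ω_f ≈ 66.9 rpm

The added mass arrives with no angular momentum about the axis, and any external torque about the axis is negligible, so the system's angular momentum is conserved.
I_p = ½(15.1)(0.313)² = 0.7397 kg·m².
Added inertia Σmr² = (1.39)(0.254)² + (0.445)(0.252)² = 0.1179 kg·m²; I_f = 0.7397 + 0.1179 = 0.8576 kg·m².
ω_f = I_p ω_i / I_f = (0.7397)(77.6) / 0.8576 = 66.93 rpm.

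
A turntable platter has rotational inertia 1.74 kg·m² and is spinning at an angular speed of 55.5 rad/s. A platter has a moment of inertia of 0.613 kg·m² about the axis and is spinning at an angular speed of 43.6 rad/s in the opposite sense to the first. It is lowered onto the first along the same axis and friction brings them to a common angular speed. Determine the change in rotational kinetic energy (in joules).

The coupling torques are internal; angular momentum about the shared axis is conserved.
Taking A's sense as positive: L = (1.740)(55.5) − (0.6130)(43.6) = 69.84 kg·m²·rad/s.
Combined I = 1.740 + 0.6130 = 2.353 kg·m².
ω_f = L / I = 69.84 / 2.353 = 29.68 rad/s.
KE_i = ½ΣIω² = 3262 J; KE_f = ½(2.353)(29.68)² = 1037 J.

ΔKE ≈ -2230 J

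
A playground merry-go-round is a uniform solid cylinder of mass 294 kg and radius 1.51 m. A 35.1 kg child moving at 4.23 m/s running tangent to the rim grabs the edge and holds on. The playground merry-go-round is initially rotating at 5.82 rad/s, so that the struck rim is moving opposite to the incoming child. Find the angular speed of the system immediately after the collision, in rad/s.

The axle reaction passes through the axle and exerts no torque about it; angular momentum about the axle is conserved through the impact.
I_p = ½(294)(1.51)² = 335.2 kg·m². Taking the sense of the child's angular momentum as positive, L_{child} = m v R = (35.1)(4.23)(1.51) = 224.2 kg·m²/s.
L_i = −I_p ω_p + m v R = −(335.2)(5.82) + 224.2 = -1727 kg·m²/s.
After sticking, I_f = I_p + m R² = 335.2 + (35.1)(1.51)² = 415.2 kg·m².
ω_f = L_i / I_f = -1727 / 415.2 = -4.158 rad/s.

|ω_f| ≈ 4.16 rad/s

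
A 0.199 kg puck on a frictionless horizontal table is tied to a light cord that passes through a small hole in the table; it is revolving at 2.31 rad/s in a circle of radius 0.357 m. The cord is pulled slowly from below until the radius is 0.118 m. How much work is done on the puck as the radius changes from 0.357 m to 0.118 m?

The constraining force is radial, so m r² ω about the center is conserved.
ω₂ = ω₁ (r₁/r₂)² = (2.31)(0.357/0.118)² = 21.14 rad/s.
W = ΔKE = ½m(v₂² − v₁²) = 0.5517 J.

W ≈ 0.552 J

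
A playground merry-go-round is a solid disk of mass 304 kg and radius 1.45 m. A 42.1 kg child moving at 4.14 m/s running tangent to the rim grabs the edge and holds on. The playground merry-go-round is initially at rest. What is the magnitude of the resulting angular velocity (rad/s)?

About the axle the impulsive forces during the collision are internal, so angular momentum about that axis is conserved.
I_p = ½(304)(1.45)² = 319.6 kg·m². Taking the sense of the child's angular momentum as positive, L_{child} = m v R = (42.1)(4.14)(1.45) = 252.7 kg·m²/s.
L_i = 0 + 252.7 = 252.7 kg·m²/s.
After sticking, I_f = I_p + m R² = 319.6 + (42.1)(1.45)² = 408.1 kg·m².
ω_f = L_i / I_f = 252.7 / 408.1 = 0.6193 rad/s.

|ω_f| ≈ 0.619 rad/s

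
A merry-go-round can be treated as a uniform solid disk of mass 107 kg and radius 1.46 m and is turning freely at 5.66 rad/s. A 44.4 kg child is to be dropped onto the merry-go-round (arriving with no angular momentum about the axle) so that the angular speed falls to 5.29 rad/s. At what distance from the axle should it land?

The added mass arrives with no angular momentum about the axle, and any external torque about the axle is negligible, so the system's angular momentum is conserved.
I_p = ½(107)(1.46)² = 114.0 kg·m².
I_p ω_i = (I_p + m r²) ω_f ⇒ m r² = I_p(ω_i/ω_f − 1) = 114.0(5.66/5.29 − 1) = 7.976 kg·m².
r = √(7.976/44.4) = 0.4238 m.

r ≈ 0.424 m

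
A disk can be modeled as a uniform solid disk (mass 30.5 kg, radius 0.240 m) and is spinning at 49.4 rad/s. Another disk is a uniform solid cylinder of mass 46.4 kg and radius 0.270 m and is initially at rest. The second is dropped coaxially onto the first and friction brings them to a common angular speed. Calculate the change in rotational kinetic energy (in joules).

No external torque acts about the common axis, so total angular momentum is conserved.
Moments of inertia: I_A = ½(30.5)(0.240)² = 0.8784 kg·m²; I_B = ½(46.4)(0.270)² = 1.691 kg·m².
Taking A's sense as positive: L = (0.8784)(49.4) = 43.39 kg·m²·rad/s.
Combined I = 0.8784 + 1.691 = 2.570 kg·m².
ω_f = L / I = 43.39 / 2.570 = 16.89 rad/s.
KE_i = ½ΣIω² = 1072 J; KE_f = ½(2.570)(16.89)² = 366.4 J.

ΔKE ≈ -705 J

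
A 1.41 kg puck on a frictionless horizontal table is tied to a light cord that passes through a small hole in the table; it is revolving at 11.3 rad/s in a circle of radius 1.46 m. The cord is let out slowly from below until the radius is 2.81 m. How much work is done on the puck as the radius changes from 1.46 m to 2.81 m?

The constraining force is radial, so m r² ω about the center is conserved.
ω₂ = ω₁ (r₁/r₂)² = (11.3)(1.46/2.81)² = 3.051 rad/s.
W = ΔKE = ½m(v₂² − v₁²) = -140.1 J.

W ≈ -140 J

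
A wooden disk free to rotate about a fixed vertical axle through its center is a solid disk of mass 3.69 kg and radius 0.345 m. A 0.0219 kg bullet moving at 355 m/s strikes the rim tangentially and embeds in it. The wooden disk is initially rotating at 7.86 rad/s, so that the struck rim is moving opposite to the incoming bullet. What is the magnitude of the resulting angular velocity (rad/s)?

|ω_f| ≈ 4.30 rad/s

The axle reaction passes through the axle and exerts no torque about it; angular momentum about the axle is conserved through the impact.
I_p = ½(3.69)(0.345)² = 0.2196 kg·m². Taking the sense of the bullet's angular momentum as positive, L_{bullet} = m v R = (0.0219)(355)(0.345) = 2.682 kg·m²/s.
L_i = −I_p ω_p + m v R = −(0.2196)(7.86) + 2.682 = 0.9561 kg·m²/s.
After sticking, I_f = I_p + m R² = 0.2196 + (0.0219)(0.345)² = 0.2222 kg·m².
ω_f = L_i / I_f = 0.9561 / 0.2222 = 4.303 rad/s.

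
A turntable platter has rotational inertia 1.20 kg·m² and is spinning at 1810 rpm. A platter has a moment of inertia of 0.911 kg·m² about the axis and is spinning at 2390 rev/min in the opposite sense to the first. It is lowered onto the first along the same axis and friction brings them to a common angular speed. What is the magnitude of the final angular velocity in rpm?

|ω_f| ≈ 2.51 rpm

The coupling torques are internal; angular momentum about the shared axis is conserved.
Taking A's sense as positive: L = (1.200)(1810) − (0.9110)(2390) = -5.290 kg·m²·rpm.
Combined I = 1.200 + 0.9110 = 2.111 kg·m².
ω_f = L / I = -5.290 / 2.111 = -2.506 rpm.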